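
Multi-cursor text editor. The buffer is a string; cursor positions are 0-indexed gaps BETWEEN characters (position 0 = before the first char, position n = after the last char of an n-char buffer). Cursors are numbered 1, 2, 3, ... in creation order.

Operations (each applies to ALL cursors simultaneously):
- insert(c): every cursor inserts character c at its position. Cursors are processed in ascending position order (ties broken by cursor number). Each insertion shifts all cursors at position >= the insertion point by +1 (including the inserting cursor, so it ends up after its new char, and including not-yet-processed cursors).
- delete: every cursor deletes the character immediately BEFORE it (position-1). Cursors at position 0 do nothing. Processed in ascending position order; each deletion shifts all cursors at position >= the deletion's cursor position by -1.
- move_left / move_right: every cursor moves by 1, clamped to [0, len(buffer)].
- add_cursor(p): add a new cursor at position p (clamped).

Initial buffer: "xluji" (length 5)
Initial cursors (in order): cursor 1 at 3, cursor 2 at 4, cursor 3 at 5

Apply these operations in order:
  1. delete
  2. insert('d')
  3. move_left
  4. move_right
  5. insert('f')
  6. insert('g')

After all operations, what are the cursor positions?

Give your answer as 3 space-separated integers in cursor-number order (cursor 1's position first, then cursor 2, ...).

Answer: 11 11 11

Derivation:
After op 1 (delete): buffer="xl" (len 2), cursors c1@2 c2@2 c3@2, authorship ..
After op 2 (insert('d')): buffer="xlddd" (len 5), cursors c1@5 c2@5 c3@5, authorship ..123
After op 3 (move_left): buffer="xlddd" (len 5), cursors c1@4 c2@4 c3@4, authorship ..123
After op 4 (move_right): buffer="xlddd" (len 5), cursors c1@5 c2@5 c3@5, authorship ..123
After op 5 (insert('f')): buffer="xldddfff" (len 8), cursors c1@8 c2@8 c3@8, authorship ..123123
After op 6 (insert('g')): buffer="xldddfffggg" (len 11), cursors c1@11 c2@11 c3@11, authorship ..123123123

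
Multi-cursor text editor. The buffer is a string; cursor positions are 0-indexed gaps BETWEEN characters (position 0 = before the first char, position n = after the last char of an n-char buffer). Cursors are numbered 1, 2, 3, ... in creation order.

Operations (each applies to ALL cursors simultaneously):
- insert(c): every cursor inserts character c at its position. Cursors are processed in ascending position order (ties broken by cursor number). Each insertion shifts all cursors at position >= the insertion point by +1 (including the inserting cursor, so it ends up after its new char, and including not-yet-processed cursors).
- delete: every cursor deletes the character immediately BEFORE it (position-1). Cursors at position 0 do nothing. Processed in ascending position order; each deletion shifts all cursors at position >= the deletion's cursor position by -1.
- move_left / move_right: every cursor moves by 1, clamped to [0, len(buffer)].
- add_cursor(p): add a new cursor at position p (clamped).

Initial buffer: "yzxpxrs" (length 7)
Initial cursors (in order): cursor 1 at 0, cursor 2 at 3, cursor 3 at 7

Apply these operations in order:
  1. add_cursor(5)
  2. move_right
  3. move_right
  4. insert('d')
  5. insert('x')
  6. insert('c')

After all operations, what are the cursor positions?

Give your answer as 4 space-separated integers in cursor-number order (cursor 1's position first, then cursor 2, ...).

Answer: 5 11 19 19

Derivation:
After op 1 (add_cursor(5)): buffer="yzxpxrs" (len 7), cursors c1@0 c2@3 c4@5 c3@7, authorship .......
After op 2 (move_right): buffer="yzxpxrs" (len 7), cursors c1@1 c2@4 c4@6 c3@7, authorship .......
After op 3 (move_right): buffer="yzxpxrs" (len 7), cursors c1@2 c2@5 c3@7 c4@7, authorship .......
After op 4 (insert('d')): buffer="yzdxpxdrsdd" (len 11), cursors c1@3 c2@7 c3@11 c4@11, authorship ..1...2..34
After op 5 (insert('x')): buffer="yzdxxpxdxrsddxx" (len 15), cursors c1@4 c2@9 c3@15 c4@15, authorship ..11...22..3434
After op 6 (insert('c')): buffer="yzdxcxpxdxcrsddxxcc" (len 19), cursors c1@5 c2@11 c3@19 c4@19, authorship ..111...222..343434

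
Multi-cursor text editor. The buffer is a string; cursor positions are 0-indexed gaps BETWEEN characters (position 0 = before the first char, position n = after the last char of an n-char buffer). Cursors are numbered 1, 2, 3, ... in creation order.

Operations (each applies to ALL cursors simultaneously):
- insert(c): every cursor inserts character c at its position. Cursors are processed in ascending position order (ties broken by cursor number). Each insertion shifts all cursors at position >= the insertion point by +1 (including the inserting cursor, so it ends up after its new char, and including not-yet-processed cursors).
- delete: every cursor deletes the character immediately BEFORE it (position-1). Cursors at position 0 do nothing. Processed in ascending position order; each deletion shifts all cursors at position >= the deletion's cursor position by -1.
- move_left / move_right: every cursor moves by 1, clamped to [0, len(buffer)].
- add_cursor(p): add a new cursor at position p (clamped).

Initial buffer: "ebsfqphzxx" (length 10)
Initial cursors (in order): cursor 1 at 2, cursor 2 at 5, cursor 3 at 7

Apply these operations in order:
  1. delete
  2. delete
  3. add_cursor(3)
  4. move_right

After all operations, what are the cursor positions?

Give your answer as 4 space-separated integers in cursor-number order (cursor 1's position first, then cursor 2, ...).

After op 1 (delete): buffer="esfpzxx" (len 7), cursors c1@1 c2@3 c3@4, authorship .......
After op 2 (delete): buffer="szxx" (len 4), cursors c1@0 c2@1 c3@1, authorship ....
After op 3 (add_cursor(3)): buffer="szxx" (len 4), cursors c1@0 c2@1 c3@1 c4@3, authorship ....
After op 4 (move_right): buffer="szxx" (len 4), cursors c1@1 c2@2 c3@2 c4@4, authorship ....

Answer: 1 2 2 4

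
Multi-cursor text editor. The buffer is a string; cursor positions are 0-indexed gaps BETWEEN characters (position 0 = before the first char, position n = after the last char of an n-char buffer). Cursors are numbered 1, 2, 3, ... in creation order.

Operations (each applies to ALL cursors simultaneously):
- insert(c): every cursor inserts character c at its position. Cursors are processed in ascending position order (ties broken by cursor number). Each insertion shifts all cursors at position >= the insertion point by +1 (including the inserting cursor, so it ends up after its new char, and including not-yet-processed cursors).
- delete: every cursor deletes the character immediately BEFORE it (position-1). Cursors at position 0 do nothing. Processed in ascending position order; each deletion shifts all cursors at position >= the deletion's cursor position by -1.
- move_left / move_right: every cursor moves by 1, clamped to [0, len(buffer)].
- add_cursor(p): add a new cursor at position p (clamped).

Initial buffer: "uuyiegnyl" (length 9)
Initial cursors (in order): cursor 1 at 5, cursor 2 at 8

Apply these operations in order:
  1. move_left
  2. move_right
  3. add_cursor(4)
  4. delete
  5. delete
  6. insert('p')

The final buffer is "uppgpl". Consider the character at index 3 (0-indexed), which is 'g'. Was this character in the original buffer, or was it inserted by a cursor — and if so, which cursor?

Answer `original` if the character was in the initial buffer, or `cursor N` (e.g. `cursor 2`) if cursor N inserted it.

After op 1 (move_left): buffer="uuyiegnyl" (len 9), cursors c1@4 c2@7, authorship .........
After op 2 (move_right): buffer="uuyiegnyl" (len 9), cursors c1@5 c2@8, authorship .........
After op 3 (add_cursor(4)): buffer="uuyiegnyl" (len 9), cursors c3@4 c1@5 c2@8, authorship .........
After op 4 (delete): buffer="uuygnl" (len 6), cursors c1@3 c3@3 c2@5, authorship ......
After op 5 (delete): buffer="ugl" (len 3), cursors c1@1 c3@1 c2@2, authorship ...
After op 6 (insert('p')): buffer="uppgpl" (len 6), cursors c1@3 c3@3 c2@5, authorship .13.2.
Authorship (.=original, N=cursor N): . 1 3 . 2 .
Index 3: author = original

Answer: original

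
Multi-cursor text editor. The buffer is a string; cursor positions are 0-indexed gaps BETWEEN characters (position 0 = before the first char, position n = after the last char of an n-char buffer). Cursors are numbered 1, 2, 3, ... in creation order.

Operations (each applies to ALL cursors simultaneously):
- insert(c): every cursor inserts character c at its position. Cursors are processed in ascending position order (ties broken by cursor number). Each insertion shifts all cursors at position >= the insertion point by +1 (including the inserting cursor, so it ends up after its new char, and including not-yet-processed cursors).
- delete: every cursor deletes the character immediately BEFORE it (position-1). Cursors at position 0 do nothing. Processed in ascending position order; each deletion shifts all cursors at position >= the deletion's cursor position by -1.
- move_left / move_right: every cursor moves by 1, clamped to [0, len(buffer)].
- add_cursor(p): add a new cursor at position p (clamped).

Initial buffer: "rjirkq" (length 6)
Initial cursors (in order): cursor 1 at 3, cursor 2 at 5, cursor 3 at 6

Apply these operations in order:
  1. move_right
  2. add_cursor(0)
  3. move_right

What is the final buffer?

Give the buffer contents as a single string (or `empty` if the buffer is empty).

After op 1 (move_right): buffer="rjirkq" (len 6), cursors c1@4 c2@6 c3@6, authorship ......
After op 2 (add_cursor(0)): buffer="rjirkq" (len 6), cursors c4@0 c1@4 c2@6 c3@6, authorship ......
After op 3 (move_right): buffer="rjirkq" (len 6), cursors c4@1 c1@5 c2@6 c3@6, authorship ......

Answer: rjirkq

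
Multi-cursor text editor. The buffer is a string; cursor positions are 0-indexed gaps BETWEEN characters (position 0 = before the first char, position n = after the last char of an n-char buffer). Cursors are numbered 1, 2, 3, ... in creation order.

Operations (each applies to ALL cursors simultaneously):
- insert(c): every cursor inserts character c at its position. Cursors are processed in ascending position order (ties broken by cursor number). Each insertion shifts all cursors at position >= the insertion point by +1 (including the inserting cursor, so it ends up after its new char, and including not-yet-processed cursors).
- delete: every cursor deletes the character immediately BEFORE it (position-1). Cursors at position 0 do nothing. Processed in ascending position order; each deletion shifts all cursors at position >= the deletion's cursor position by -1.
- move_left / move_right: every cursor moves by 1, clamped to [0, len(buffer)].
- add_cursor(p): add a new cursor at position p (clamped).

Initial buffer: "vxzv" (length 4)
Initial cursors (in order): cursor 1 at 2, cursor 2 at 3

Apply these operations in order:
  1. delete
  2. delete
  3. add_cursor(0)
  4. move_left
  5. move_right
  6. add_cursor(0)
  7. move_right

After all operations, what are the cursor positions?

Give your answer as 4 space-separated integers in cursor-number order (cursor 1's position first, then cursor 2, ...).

Answer: 1 1 1 1

Derivation:
After op 1 (delete): buffer="vv" (len 2), cursors c1@1 c2@1, authorship ..
After op 2 (delete): buffer="v" (len 1), cursors c1@0 c2@0, authorship .
After op 3 (add_cursor(0)): buffer="v" (len 1), cursors c1@0 c2@0 c3@0, authorship .
After op 4 (move_left): buffer="v" (len 1), cursors c1@0 c2@0 c3@0, authorship .
After op 5 (move_right): buffer="v" (len 1), cursors c1@1 c2@1 c3@1, authorship .
After op 6 (add_cursor(0)): buffer="v" (len 1), cursors c4@0 c1@1 c2@1 c3@1, authorship .
After op 7 (move_right): buffer="v" (len 1), cursors c1@1 c2@1 c3@1 c4@1, authorship .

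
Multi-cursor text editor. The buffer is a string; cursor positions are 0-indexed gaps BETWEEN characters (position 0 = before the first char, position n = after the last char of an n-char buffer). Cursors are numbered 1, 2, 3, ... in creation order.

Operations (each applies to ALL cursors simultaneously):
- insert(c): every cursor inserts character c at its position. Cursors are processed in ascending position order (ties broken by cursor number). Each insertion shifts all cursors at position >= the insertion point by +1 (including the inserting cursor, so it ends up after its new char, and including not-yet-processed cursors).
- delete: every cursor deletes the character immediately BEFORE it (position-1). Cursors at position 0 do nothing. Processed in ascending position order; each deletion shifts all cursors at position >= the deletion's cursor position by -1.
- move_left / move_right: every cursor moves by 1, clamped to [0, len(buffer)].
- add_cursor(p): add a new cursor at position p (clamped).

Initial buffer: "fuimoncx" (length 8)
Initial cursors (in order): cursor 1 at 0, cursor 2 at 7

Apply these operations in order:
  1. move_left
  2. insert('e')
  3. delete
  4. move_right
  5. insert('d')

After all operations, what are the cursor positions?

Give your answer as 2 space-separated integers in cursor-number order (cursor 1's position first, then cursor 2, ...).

After op 1 (move_left): buffer="fuimoncx" (len 8), cursors c1@0 c2@6, authorship ........
After op 2 (insert('e')): buffer="efuimonecx" (len 10), cursors c1@1 c2@8, authorship 1......2..
After op 3 (delete): buffer="fuimoncx" (len 8), cursors c1@0 c2@6, authorship ........
After op 4 (move_right): buffer="fuimoncx" (len 8), cursors c1@1 c2@7, authorship ........
After op 5 (insert('d')): buffer="fduimoncdx" (len 10), cursors c1@2 c2@9, authorship .1......2.

Answer: 2 9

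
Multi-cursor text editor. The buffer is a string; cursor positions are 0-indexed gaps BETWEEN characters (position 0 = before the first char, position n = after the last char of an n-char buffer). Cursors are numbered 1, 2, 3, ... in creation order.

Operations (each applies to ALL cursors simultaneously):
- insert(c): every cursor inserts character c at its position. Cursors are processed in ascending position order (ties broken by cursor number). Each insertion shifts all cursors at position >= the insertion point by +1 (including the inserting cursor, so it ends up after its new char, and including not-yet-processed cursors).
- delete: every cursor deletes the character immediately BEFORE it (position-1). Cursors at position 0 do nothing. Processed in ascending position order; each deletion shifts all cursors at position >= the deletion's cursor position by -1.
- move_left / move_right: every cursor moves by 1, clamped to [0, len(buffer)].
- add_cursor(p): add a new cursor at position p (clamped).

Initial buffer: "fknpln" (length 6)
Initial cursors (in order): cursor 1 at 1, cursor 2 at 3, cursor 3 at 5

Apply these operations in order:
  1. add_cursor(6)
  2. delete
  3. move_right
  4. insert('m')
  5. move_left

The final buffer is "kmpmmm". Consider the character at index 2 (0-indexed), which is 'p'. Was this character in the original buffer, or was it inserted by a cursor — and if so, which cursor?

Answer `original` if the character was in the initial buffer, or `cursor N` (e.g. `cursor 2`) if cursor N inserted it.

After op 1 (add_cursor(6)): buffer="fknpln" (len 6), cursors c1@1 c2@3 c3@5 c4@6, authorship ......
After op 2 (delete): buffer="kp" (len 2), cursors c1@0 c2@1 c3@2 c4@2, authorship ..
After op 3 (move_right): buffer="kp" (len 2), cursors c1@1 c2@2 c3@2 c4@2, authorship ..
After op 4 (insert('m')): buffer="kmpmmm" (len 6), cursors c1@2 c2@6 c3@6 c4@6, authorship .1.234
After op 5 (move_left): buffer="kmpmmm" (len 6), cursors c1@1 c2@5 c3@5 c4@5, authorship .1.234
Authorship (.=original, N=cursor N): . 1 . 2 3 4
Index 2: author = original

Answer: original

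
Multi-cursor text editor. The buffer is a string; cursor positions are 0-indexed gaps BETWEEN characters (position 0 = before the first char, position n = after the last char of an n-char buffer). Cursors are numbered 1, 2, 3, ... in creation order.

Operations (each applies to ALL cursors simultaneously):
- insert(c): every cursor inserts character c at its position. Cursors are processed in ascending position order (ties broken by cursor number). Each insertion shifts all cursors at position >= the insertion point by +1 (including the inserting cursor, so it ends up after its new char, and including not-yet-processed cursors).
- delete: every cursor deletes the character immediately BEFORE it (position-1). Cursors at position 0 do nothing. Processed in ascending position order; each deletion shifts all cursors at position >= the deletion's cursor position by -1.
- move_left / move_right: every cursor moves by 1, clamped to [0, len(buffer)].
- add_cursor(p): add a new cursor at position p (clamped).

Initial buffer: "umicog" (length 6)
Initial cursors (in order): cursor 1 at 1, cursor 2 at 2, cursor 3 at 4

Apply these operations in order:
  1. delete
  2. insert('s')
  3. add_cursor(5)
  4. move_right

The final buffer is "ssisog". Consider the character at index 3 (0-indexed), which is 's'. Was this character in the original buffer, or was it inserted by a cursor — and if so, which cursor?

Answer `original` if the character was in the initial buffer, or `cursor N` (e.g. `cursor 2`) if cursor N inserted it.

Answer: cursor 3

Derivation:
After op 1 (delete): buffer="iog" (len 3), cursors c1@0 c2@0 c3@1, authorship ...
After op 2 (insert('s')): buffer="ssisog" (len 6), cursors c1@2 c2@2 c3@4, authorship 12.3..
After op 3 (add_cursor(5)): buffer="ssisog" (len 6), cursors c1@2 c2@2 c3@4 c4@5, authorship 12.3..
After op 4 (move_right): buffer="ssisog" (len 6), cursors c1@3 c2@3 c3@5 c4@6, authorship 12.3..
Authorship (.=original, N=cursor N): 1 2 . 3 . .
Index 3: author = 3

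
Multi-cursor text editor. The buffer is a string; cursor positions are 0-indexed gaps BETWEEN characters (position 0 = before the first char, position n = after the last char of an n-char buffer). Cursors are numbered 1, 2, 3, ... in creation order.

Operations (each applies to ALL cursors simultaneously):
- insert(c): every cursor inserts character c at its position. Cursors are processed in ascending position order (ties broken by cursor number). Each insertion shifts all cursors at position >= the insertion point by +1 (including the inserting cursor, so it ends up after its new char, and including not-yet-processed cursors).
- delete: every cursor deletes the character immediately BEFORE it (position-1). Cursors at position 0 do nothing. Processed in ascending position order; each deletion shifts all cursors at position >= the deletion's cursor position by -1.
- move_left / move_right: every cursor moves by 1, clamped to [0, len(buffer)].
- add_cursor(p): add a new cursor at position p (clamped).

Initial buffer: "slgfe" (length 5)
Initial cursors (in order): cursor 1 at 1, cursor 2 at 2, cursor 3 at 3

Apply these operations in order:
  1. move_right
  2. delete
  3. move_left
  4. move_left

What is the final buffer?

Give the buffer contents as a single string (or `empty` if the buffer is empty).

Answer: se

Derivation:
After op 1 (move_right): buffer="slgfe" (len 5), cursors c1@2 c2@3 c3@4, authorship .....
After op 2 (delete): buffer="se" (len 2), cursors c1@1 c2@1 c3@1, authorship ..
After op 3 (move_left): buffer="se" (len 2), cursors c1@0 c2@0 c3@0, authorship ..
After op 4 (move_left): buffer="se" (len 2), cursors c1@0 c2@0 c3@0, authorship ..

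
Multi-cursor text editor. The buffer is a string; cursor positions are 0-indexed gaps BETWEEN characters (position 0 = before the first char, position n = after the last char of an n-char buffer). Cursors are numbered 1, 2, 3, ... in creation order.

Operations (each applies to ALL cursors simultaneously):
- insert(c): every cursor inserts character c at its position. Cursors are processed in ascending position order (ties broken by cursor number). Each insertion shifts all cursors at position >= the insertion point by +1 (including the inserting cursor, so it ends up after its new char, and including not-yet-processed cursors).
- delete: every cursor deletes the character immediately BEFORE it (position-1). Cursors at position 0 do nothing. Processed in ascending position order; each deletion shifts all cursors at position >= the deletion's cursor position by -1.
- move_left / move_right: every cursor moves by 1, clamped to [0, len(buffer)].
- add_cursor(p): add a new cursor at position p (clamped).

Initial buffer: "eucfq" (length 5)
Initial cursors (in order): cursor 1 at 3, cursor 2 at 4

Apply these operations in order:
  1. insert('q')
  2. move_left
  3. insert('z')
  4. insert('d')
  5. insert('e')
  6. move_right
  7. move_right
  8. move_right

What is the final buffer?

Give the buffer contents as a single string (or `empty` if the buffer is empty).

Answer: euczdeqfzdeqq

Derivation:
After op 1 (insert('q')): buffer="eucqfqq" (len 7), cursors c1@4 c2@6, authorship ...1.2.
After op 2 (move_left): buffer="eucqfqq" (len 7), cursors c1@3 c2@5, authorship ...1.2.
After op 3 (insert('z')): buffer="euczqfzqq" (len 9), cursors c1@4 c2@7, authorship ...11.22.
After op 4 (insert('d')): buffer="euczdqfzdqq" (len 11), cursors c1@5 c2@9, authorship ...111.222.
After op 5 (insert('e')): buffer="euczdeqfzdeqq" (len 13), cursors c1@6 c2@11, authorship ...1111.2222.
After op 6 (move_right): buffer="euczdeqfzdeqq" (len 13), cursors c1@7 c2@12, authorship ...1111.2222.
After op 7 (move_right): buffer="euczdeqfzdeqq" (len 13), cursors c1@8 c2@13, authorship ...1111.2222.
After op 8 (move_right): buffer="euczdeqfzdeqq" (len 13), cursors c1@9 c2@13, authorship ...1111.2222.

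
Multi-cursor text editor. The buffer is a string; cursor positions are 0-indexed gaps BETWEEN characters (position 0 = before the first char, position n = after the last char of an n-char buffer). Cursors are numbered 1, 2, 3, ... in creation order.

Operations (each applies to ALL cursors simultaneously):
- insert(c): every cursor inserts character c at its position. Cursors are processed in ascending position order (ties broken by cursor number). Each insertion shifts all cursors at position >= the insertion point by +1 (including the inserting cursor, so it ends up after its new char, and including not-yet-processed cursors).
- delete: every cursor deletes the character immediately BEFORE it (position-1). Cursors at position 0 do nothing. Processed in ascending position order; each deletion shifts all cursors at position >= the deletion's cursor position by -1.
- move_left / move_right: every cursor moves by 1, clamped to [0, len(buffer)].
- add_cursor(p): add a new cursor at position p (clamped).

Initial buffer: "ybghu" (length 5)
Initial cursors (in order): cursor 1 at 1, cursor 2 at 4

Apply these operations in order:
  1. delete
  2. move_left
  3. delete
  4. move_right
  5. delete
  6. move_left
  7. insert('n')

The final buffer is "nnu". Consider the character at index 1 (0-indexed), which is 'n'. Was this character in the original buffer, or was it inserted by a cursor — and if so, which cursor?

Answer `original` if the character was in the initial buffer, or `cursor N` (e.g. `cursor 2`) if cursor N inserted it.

After op 1 (delete): buffer="bgu" (len 3), cursors c1@0 c2@2, authorship ...
After op 2 (move_left): buffer="bgu" (len 3), cursors c1@0 c2@1, authorship ...
After op 3 (delete): buffer="gu" (len 2), cursors c1@0 c2@0, authorship ..
After op 4 (move_right): buffer="gu" (len 2), cursors c1@1 c2@1, authorship ..
After op 5 (delete): buffer="u" (len 1), cursors c1@0 c2@0, authorship .
After op 6 (move_left): buffer="u" (len 1), cursors c1@0 c2@0, authorship .
After op 7 (insert('n')): buffer="nnu" (len 3), cursors c1@2 c2@2, authorship 12.
Authorship (.=original, N=cursor N): 1 2 .
Index 1: author = 2

Answer: cursor 2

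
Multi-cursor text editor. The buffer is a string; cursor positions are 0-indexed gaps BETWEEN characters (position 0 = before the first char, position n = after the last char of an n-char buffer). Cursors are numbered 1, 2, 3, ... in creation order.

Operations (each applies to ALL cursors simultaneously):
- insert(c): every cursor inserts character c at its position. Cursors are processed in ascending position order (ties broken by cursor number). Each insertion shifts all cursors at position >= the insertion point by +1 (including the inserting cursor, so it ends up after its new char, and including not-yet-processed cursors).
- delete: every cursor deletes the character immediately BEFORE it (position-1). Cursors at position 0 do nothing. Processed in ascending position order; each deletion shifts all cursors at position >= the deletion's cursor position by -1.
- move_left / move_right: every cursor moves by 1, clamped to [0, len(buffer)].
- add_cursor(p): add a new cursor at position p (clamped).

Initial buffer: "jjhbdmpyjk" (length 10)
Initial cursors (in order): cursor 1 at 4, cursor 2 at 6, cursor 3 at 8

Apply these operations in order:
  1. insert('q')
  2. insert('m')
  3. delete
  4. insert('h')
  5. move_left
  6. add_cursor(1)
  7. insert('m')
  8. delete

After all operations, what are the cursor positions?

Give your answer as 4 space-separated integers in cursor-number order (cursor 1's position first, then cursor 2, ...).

Answer: 5 9 13 1

Derivation:
After op 1 (insert('q')): buffer="jjhbqdmqpyqjk" (len 13), cursors c1@5 c2@8 c3@11, authorship ....1..2..3..
After op 2 (insert('m')): buffer="jjhbqmdmqmpyqmjk" (len 16), cursors c1@6 c2@10 c3@14, authorship ....11..22..33..
After op 3 (delete): buffer="jjhbqdmqpyqjk" (len 13), cursors c1@5 c2@8 c3@11, authorship ....1..2..3..
After op 4 (insert('h')): buffer="jjhbqhdmqhpyqhjk" (len 16), cursors c1@6 c2@10 c3@14, authorship ....11..22..33..
After op 5 (move_left): buffer="jjhbqhdmqhpyqhjk" (len 16), cursors c1@5 c2@9 c3@13, authorship ....11..22..33..
After op 6 (add_cursor(1)): buffer="jjhbqhdmqhpyqhjk" (len 16), cursors c4@1 c1@5 c2@9 c3@13, authorship ....11..22..33..
After op 7 (insert('m')): buffer="jmjhbqmhdmqmhpyqmhjk" (len 20), cursors c4@2 c1@7 c2@12 c3@17, authorship .4...111..222..333..
After op 8 (delete): buffer="jjhbqhdmqhpyqhjk" (len 16), cursors c4@1 c1@5 c2@9 c3@13, authorship ....11..22..33..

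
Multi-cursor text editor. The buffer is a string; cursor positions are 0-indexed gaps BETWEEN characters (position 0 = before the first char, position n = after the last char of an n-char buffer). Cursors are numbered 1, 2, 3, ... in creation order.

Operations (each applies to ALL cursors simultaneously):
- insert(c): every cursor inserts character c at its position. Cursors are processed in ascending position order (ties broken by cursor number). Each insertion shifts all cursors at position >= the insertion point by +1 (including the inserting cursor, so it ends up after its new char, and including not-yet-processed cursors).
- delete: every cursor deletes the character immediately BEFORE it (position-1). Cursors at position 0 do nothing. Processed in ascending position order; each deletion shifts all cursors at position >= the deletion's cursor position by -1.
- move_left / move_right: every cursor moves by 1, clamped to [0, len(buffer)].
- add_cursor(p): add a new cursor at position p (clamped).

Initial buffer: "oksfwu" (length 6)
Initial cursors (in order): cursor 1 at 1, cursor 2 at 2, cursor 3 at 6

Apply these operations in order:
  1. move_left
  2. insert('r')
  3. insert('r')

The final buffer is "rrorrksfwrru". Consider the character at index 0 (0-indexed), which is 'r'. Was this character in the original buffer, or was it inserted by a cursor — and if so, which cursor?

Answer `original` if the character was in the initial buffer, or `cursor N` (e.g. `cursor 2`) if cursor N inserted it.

Answer: cursor 1

Derivation:
After op 1 (move_left): buffer="oksfwu" (len 6), cursors c1@0 c2@1 c3@5, authorship ......
After op 2 (insert('r')): buffer="rorksfwru" (len 9), cursors c1@1 c2@3 c3@8, authorship 1.2....3.
After op 3 (insert('r')): buffer="rrorrksfwrru" (len 12), cursors c1@2 c2@5 c3@11, authorship 11.22....33.
Authorship (.=original, N=cursor N): 1 1 . 2 2 . . . . 3 3 .
Index 0: author = 1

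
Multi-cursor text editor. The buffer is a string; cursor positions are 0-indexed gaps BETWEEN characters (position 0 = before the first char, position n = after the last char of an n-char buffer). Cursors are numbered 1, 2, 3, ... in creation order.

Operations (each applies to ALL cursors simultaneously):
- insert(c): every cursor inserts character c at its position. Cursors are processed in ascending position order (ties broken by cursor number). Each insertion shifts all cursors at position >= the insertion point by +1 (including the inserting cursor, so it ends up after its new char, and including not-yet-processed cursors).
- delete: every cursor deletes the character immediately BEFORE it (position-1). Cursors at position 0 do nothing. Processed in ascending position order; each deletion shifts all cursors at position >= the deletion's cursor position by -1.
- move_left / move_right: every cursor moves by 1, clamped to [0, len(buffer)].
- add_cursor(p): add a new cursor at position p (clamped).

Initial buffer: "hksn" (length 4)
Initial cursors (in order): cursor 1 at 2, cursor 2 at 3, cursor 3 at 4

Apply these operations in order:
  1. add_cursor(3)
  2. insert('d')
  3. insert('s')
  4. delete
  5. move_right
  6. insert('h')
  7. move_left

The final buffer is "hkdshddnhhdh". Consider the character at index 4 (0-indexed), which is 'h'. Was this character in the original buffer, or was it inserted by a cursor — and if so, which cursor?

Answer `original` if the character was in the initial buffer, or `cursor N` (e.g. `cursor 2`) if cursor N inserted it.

Answer: cursor 1

Derivation:
After op 1 (add_cursor(3)): buffer="hksn" (len 4), cursors c1@2 c2@3 c4@3 c3@4, authorship ....
After op 2 (insert('d')): buffer="hkdsddnd" (len 8), cursors c1@3 c2@6 c4@6 c3@8, authorship ..1.24.3
After op 3 (insert('s')): buffer="hkdssddssnds" (len 12), cursors c1@4 c2@9 c4@9 c3@12, authorship ..11.2424.33
After op 4 (delete): buffer="hkdsddnd" (len 8), cursors c1@3 c2@6 c4@6 c3@8, authorship ..1.24.3
After op 5 (move_right): buffer="hkdsddnd" (len 8), cursors c1@4 c2@7 c4@7 c3@8, authorship ..1.24.3
After op 6 (insert('h')): buffer="hkdshddnhhdh" (len 12), cursors c1@5 c2@10 c4@10 c3@12, authorship ..1.124.2433
After op 7 (move_left): buffer="hkdshddnhhdh" (len 12), cursors c1@4 c2@9 c4@9 c3@11, authorship ..1.124.2433
Authorship (.=original, N=cursor N): . . 1 . 1 2 4 . 2 4 3 3
Index 4: author = 1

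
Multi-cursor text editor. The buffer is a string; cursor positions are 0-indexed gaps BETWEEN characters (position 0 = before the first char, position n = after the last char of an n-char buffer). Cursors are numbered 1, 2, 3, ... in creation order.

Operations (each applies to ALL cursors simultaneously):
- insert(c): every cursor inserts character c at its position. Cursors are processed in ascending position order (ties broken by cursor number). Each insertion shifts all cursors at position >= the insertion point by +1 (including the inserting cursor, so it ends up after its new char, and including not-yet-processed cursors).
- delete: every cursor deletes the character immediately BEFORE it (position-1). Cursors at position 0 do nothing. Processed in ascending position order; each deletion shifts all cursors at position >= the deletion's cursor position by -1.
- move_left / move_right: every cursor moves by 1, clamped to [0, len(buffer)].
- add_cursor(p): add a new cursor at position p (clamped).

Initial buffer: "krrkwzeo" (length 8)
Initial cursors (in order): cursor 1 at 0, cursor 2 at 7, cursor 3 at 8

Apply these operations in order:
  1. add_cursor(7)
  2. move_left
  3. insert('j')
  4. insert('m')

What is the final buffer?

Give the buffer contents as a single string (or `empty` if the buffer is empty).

After op 1 (add_cursor(7)): buffer="krrkwzeo" (len 8), cursors c1@0 c2@7 c4@7 c3@8, authorship ........
After op 2 (move_left): buffer="krrkwzeo" (len 8), cursors c1@0 c2@6 c4@6 c3@7, authorship ........
After op 3 (insert('j')): buffer="jkrrkwzjjejo" (len 12), cursors c1@1 c2@9 c4@9 c3@11, authorship 1......24.3.
After op 4 (insert('m')): buffer="jmkrrkwzjjmmejmo" (len 16), cursors c1@2 c2@12 c4@12 c3@15, authorship 11......2424.33.

Answer: jmkrrkwzjjmmejmo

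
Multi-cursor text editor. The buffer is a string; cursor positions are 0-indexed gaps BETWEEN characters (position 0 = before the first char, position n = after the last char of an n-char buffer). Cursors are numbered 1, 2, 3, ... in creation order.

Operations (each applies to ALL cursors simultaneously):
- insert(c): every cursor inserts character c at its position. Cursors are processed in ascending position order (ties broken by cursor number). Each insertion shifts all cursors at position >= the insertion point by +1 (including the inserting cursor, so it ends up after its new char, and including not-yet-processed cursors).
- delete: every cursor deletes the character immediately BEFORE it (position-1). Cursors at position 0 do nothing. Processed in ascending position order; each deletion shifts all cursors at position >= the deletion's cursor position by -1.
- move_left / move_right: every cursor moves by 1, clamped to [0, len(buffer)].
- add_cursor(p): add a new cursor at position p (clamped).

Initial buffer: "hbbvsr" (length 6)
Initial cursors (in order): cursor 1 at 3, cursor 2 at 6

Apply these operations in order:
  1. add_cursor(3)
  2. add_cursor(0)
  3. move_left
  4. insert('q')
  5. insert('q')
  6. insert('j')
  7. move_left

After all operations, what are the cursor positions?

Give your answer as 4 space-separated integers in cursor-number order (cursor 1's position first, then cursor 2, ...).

Answer: 10 16 10 2

Derivation:
After op 1 (add_cursor(3)): buffer="hbbvsr" (len 6), cursors c1@3 c3@3 c2@6, authorship ......
After op 2 (add_cursor(0)): buffer="hbbvsr" (len 6), cursors c4@0 c1@3 c3@3 c2@6, authorship ......
After op 3 (move_left): buffer="hbbvsr" (len 6), cursors c4@0 c1@2 c3@2 c2@5, authorship ......
After op 4 (insert('q')): buffer="qhbqqbvsqr" (len 10), cursors c4@1 c1@5 c3@5 c2@9, authorship 4..13...2.
After op 5 (insert('q')): buffer="qqhbqqqqbvsqqr" (len 14), cursors c4@2 c1@8 c3@8 c2@13, authorship 44..1313...22.
After op 6 (insert('j')): buffer="qqjhbqqqqjjbvsqqjr" (len 18), cursors c4@3 c1@11 c3@11 c2@17, authorship 444..131313...222.
After op 7 (move_left): buffer="qqjhbqqqqjjbvsqqjr" (len 18), cursors c4@2 c1@10 c3@10 c2@16, authorship 444..131313...222.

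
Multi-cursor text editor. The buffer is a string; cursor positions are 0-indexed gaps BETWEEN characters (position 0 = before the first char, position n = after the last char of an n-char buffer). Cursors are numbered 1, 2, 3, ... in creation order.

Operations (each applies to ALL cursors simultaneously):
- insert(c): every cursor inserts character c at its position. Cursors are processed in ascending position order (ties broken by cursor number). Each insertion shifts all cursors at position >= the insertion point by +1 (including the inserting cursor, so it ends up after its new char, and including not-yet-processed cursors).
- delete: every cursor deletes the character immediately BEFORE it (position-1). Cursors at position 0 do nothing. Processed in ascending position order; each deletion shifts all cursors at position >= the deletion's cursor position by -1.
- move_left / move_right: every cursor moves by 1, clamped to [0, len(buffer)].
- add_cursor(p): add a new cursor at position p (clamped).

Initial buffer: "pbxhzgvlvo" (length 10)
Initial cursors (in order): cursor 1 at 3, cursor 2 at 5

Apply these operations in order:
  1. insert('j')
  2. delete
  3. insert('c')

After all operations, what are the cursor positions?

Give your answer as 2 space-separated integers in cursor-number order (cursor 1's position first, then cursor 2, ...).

After op 1 (insert('j')): buffer="pbxjhzjgvlvo" (len 12), cursors c1@4 c2@7, authorship ...1..2.....
After op 2 (delete): buffer="pbxhzgvlvo" (len 10), cursors c1@3 c2@5, authorship ..........
After op 3 (insert('c')): buffer="pbxchzcgvlvo" (len 12), cursors c1@4 c2@7, authorship ...1..2.....

Answer: 4 7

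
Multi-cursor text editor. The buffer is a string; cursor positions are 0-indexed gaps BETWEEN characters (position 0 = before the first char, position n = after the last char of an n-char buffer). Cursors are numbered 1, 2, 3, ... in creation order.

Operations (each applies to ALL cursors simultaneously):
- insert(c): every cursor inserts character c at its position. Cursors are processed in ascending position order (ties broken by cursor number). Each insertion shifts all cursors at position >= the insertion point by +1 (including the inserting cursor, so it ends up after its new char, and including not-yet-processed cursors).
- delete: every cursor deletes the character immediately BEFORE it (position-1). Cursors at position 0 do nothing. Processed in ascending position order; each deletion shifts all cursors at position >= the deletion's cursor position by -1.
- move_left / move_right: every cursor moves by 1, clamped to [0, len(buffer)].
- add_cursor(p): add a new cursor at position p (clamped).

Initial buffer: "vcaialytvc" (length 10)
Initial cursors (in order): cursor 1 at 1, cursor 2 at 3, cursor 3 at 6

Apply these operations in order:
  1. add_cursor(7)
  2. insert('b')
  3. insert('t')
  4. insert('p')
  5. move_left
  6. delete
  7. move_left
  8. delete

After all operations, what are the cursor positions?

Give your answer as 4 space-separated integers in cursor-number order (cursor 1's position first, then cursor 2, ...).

Answer: 0 3 7 9

Derivation:
After op 1 (add_cursor(7)): buffer="vcaialytvc" (len 10), cursors c1@1 c2@3 c3@6 c4@7, authorship ..........
After op 2 (insert('b')): buffer="vbcabialbybtvc" (len 14), cursors c1@2 c2@5 c3@9 c4@11, authorship .1..2...3.4...
After op 3 (insert('t')): buffer="vbtcabtialbtybttvc" (len 18), cursors c1@3 c2@7 c3@12 c4@15, authorship .11..22...33.44...
After op 4 (insert('p')): buffer="vbtpcabtpialbtpybtptvc" (len 22), cursors c1@4 c2@9 c3@15 c4@19, authorship .111..222...333.444...
After op 5 (move_left): buffer="vbtpcabtpialbtpybtptvc" (len 22), cursors c1@3 c2@8 c3@14 c4@18, authorship .111..222...333.444...
After op 6 (delete): buffer="vbpcabpialbpybptvc" (len 18), cursors c1@2 c2@6 c3@11 c4@14, authorship .11..22...33.44...
After op 7 (move_left): buffer="vbpcabpialbpybptvc" (len 18), cursors c1@1 c2@5 c3@10 c4@13, authorship .11..22...33.44...
After op 8 (delete): buffer="bpcbpiabpbptvc" (len 14), cursors c1@0 c2@3 c3@7 c4@9, authorship 11.22..3344...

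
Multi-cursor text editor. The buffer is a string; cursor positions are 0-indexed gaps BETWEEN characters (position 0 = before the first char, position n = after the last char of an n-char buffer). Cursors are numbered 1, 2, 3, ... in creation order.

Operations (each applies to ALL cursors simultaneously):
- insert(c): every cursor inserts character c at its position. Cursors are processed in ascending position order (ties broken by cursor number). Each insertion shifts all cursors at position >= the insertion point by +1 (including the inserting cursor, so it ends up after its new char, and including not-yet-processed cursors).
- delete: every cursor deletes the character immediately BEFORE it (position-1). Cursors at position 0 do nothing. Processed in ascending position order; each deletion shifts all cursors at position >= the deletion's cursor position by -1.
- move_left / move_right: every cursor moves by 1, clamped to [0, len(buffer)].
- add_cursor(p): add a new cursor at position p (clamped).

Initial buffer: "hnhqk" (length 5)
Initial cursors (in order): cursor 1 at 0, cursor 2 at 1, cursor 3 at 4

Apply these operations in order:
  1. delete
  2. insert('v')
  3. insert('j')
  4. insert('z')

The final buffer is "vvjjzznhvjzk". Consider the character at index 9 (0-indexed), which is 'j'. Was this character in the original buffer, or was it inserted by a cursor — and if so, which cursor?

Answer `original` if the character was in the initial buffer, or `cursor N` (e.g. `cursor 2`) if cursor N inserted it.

Answer: cursor 3

Derivation:
After op 1 (delete): buffer="nhk" (len 3), cursors c1@0 c2@0 c3@2, authorship ...
After op 2 (insert('v')): buffer="vvnhvk" (len 6), cursors c1@2 c2@2 c3@5, authorship 12..3.
After op 3 (insert('j')): buffer="vvjjnhvjk" (len 9), cursors c1@4 c2@4 c3@8, authorship 1212..33.
After op 4 (insert('z')): buffer="vvjjzznhvjzk" (len 12), cursors c1@6 c2@6 c3@11, authorship 121212..333.
Authorship (.=original, N=cursor N): 1 2 1 2 1 2 . . 3 3 3 .
Index 9: author = 3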